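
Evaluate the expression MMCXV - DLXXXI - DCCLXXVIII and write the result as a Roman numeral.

MMCXV = 2115, DLXXXI = 581, DCCLXXVIII = 778
2115 - 581 = 1534
1534 - 778 = 756

DCCLVI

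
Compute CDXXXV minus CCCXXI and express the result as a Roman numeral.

CDXXXV = 435
CCCXXI = 321
435 - 321 = 114

CXIV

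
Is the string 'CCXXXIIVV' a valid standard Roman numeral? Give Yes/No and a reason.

'CCXXXIIVV': V should not appear more than once

No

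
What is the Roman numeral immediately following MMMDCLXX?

MMMDCLXX = 3670, so the next integer is 3670 + 1 = 3671

MMMDCLXXI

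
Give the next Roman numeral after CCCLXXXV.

CCCLXXXV = 385; next is 386

CCCLXXXVI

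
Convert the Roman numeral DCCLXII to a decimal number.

DCCLXII: D=500, C=100, C=100, L=50, X=10, I=1, I=1
500 + 100 + 100 + 50 + 10 + 1 + 1 = 762

762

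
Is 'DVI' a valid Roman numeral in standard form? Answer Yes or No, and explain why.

'DVI': Check the rules: uses only the symbols I, V, X, L, C, D, M; no symbol is repeated more than three times in a row; V, L and D each appear at most once; no smaller symbol precedes a larger one (values never increase from left to right). Value: D (500) + V (5) + I (1) = 506. So it is a valid standard Roman numeral.

Yes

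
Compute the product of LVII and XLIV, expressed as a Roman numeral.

LVII = 57
XLIV = 44
57 × 44 = 2508

MMDVIII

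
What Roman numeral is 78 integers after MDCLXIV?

MDCLXIV = 1664
1664 + 78 = 1742

MDCCXLII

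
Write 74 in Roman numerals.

Convert 74 to Roman numerals:
  74 contains 1×50 (L)
  24 contains 2×10 (XX)
  4 contains 1×4 (IV)

LXXIV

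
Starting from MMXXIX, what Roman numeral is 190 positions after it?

MMXXIX = 2029
2029 + 190 = 2219

MMCCXIX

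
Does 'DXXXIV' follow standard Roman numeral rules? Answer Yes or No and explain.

'DXXXIV': Check the rules: uses only the symbols I, V, X, L, C, D, M; no symbol is repeated more than three times in a row; V, L and D each appear at most once; the only place a smaller symbol precedes a larger one is the allowed subtractive pair IV, the symbol right after such a pair (if any) is smaller than the pair's first symbol, and otherwise the values never increase from left to right. Value: D (500) + X (10) + X (10) + X (10) + IV (4) = 534. So it is a valid standard Roman numeral.

Yes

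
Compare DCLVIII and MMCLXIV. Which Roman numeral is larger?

DCLVIII = 658
MMCLXIV = 2164
2164 is larger

MMCLXIV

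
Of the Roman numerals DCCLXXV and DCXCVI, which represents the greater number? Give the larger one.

DCCLXXV = 775
DCXCVI = 696
775 is larger

DCCLXXV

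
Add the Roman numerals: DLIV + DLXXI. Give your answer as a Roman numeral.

DLIV = 554
DLXXI = 571
554 + 571 = 1125

MCXXV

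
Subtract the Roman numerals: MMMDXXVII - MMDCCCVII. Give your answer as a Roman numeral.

MMMDXXVII = 3527
MMDCCCVII = 2807
3527 - 2807 = 720

DCCXX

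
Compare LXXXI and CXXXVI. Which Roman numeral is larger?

LXXXI = 81
CXXXVI = 136
136 is larger

CXXXVI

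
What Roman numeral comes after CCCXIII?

CCCXIII = 313, so the next integer is 313 + 1 = 314

CCCXIV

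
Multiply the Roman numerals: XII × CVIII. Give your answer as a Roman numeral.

XII = 12
CVIII = 108
12 × 108 = 1296

MCCXCVI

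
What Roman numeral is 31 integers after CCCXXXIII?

CCCXXXIII = 333
333 + 31 = 364

CCCLXIV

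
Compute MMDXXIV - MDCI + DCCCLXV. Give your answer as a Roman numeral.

MMDXXIV = 2524, MDCI = 1601, DCCCLXV = 865
2524 - 1601 = 923
923 + 865 = 1788

MDCCLXXXVIII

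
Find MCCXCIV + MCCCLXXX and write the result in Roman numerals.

MCCXCIV = 1294
MCCCLXXX = 1380
1294 + 1380 = 2674

MMDCLXXIV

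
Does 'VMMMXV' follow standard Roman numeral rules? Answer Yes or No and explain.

'VMMMXV': V should not appear more than once

No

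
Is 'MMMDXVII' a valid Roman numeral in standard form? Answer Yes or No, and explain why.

'MMMDXVII': Check the rules: uses only the symbols I, V, X, L, C, D, M; no symbol is repeated more than three times in a row; V, L and D each appear at most once; no smaller symbol precedes a larger one (values never increase from left to right). Value: M (1000) + M (1000) + M (1000) + D (500) + X (10) + V (5) + I (1) + I (1) = 3517. So it is a valid standard Roman numeral.

Yes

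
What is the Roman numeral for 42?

Convert 42 to Roman numerals:
  42 contains 1×40 (XL)
  2 contains 2×1 (II)

XLII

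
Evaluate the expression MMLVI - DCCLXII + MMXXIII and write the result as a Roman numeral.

MMLVI = 2056, DCCLXII = 762, MMXXIII = 2023
2056 - 762 = 1294
1294 + 2023 = 3317

MMMCCCXVII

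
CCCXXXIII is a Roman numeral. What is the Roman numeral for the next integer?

CCCXXXIII = 333; next is 334

CCCXXXIV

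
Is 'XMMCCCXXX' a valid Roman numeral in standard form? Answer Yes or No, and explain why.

'XMMCCCXXX': Invalid subtractive combination: XM

No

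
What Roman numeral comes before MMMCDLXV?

MMMCDLXV = 3465, so the previous integer is 3465 - 1 = 3464

MMMCDLXIV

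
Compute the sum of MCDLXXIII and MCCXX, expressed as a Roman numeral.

MCDLXXIII = 1473
MCCXX = 1220
1473 + 1220 = 2693

MMDCXCIII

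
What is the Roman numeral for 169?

Convert 169 to Roman numerals:
  169 contains 1×100 (C)
  69 contains 1×50 (L)
  19 contains 1×10 (X)
  9 contains 1×9 (IX)

CLXIX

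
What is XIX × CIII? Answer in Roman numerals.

XIX = 19
CIII = 103
19 × 103 = 1957

MCMLVII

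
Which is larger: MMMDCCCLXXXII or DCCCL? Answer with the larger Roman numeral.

MMMDCCCLXXXII = 3882
DCCCL = 850
3882 is larger

MMMDCCCLXXXII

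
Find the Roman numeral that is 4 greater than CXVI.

CXVI = 116
116 + 4 = 120

CXX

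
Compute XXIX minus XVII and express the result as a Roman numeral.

XXIX = 29
XVII = 17
29 - 17 = 12

XII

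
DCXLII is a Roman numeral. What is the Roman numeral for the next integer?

DCXLII = 642; next is 643

DCXLIII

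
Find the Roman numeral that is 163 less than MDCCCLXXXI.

MDCCCLXXXI = 1881
1881 - 163 = 1718

MDCCXVIII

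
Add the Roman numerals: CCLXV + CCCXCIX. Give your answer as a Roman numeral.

CCLXV = 265
CCCXCIX = 399
265 + 399 = 664

DCLXIV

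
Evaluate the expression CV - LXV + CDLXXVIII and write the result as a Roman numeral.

CV = 105, LXV = 65, CDLXXVIII = 478
105 - 65 = 40
40 + 478 = 518

DXVIII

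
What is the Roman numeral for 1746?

Convert 1746 to Roman numerals:
  1746 contains 1×1000 (M)
  746 contains 1×500 (D)
  246 contains 2×100 (CC)
  46 contains 1×40 (XL)
  6 contains 1×5 (V)
  1 contains 1×1 (I)

MDCCXLVI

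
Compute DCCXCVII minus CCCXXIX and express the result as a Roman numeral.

DCCXCVII = 797
CCCXXIX = 329
797 - 329 = 468

CDLXVIII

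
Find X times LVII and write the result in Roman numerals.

X = 10
LVII = 57
10 × 57 = 570

DLXX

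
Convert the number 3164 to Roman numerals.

Convert 3164 to Roman numerals:
  3164 contains 3×1000 (MMM)
  164 contains 1×100 (C)
  64 contains 1×50 (L)
  14 contains 1×10 (X)
  4 contains 1×4 (IV)

MMMCLXIV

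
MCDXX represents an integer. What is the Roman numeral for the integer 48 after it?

MCDXX = 1420
1420 + 48 = 1468

MCDLXVIII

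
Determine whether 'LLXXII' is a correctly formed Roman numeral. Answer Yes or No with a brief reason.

'LLXXII': L should not appear more than once

No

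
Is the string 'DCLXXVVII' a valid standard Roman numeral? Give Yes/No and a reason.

'DCLXXVVII': V should not appear more than once

No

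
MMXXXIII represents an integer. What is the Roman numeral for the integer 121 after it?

MMXXXIII = 2033
2033 + 121 = 2154

MMCLIV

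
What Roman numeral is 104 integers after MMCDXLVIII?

MMCDXLVIII = 2448
2448 + 104 = 2552

MMDLII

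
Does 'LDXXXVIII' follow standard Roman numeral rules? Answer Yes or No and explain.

'LDXXXVIII': Invalid subtractive combination: LD

No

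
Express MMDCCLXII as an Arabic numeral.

MMDCCLXII: M=1000, M=1000, D=500, C=100, C=100, L=50, X=10, I=1, I=1
1000 + 1000 + 500 + 100 + 100 + 50 + 10 + 1 + 1 = 2762

2762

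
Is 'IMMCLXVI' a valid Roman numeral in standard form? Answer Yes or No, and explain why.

'IMMCLXVI': Invalid subtractive combination: IM

No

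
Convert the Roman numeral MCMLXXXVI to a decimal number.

MCMLXXXVI: M=1000, CM=900, L=50, X=10, X=10, X=10, V=5, I=1
1000 + 900 + 50 + 10 + 10 + 10 + 5 + 1 = 1986

1986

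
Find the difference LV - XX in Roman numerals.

LV = 55
XX = 20
55 - 20 = 35

XXXV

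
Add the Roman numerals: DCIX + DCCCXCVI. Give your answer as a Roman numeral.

DCIX = 609
DCCCXCVI = 896
609 + 896 = 1505

MDV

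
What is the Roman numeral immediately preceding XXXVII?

XXXVII = 37; previous is 36

XXXVI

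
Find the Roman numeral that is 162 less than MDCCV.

MDCCV = 1705
1705 - 162 = 1543

MDXLIII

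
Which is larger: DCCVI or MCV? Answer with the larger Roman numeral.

DCCVI = 706
MCV = 1105
1105 is larger

MCV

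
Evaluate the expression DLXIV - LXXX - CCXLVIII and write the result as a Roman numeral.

DLXIV = 564, LXXX = 80, CCXLVIII = 248
564 - 80 = 484
484 - 248 = 236

CCXXXVI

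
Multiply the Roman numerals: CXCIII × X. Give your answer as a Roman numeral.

CXCIII = 193
X = 10
193 × 10 = 1930

MCMXXX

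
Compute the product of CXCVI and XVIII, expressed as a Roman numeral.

CXCVI = 196
XVIII = 18
196 × 18 = 3528

MMMDXXVIII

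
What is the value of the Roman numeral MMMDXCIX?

MMMDXCIX: M=1000, M=1000, M=1000, D=500, XC=90, IX=9
1000 + 1000 + 1000 + 500 + 90 + 9 = 3599

3599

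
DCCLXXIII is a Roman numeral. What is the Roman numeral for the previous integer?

DCCLXXIII = 773; previous is 772

DCCLXXII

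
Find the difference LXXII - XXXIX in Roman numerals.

LXXII = 72
XXXIX = 39
72 - 39 = 33

XXXIII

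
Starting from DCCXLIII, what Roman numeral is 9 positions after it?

DCCXLIII = 743
743 + 9 = 752

DCCLII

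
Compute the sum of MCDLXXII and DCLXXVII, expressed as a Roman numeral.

MCDLXXII = 1472
DCLXXVII = 677
1472 + 677 = 2149

MMCXLIX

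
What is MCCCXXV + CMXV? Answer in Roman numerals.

MCCCXXV = 1325
CMXV = 915
1325 + 915 = 2240

MMCCXL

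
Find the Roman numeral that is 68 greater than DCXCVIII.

DCXCVIII = 698
698 + 68 = 766

DCCLXVI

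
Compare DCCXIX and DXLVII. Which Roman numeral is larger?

DCCXIX = 719
DXLVII = 547
719 is larger

DCCXIX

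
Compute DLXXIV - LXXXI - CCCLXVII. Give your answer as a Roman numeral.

DLXXIV = 574, LXXXI = 81, CCCLXVII = 367
574 - 81 = 493
493 - 367 = 126

CXXVI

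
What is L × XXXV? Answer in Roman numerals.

L = 50
XXXV = 35
50 × 35 = 1750

MDCCL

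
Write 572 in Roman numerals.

Convert 572 to Roman numerals:
  572 contains 1×500 (D)
  72 contains 1×50 (L)
  22 contains 2×10 (XX)
  2 contains 2×1 (II)

DLXXII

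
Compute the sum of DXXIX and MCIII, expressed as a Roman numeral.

DXXIX = 529
MCIII = 1103
529 + 1103 = 1632

MDCXXXII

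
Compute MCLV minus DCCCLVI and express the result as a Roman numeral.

MCLV = 1155
DCCCLVI = 856
1155 - 856 = 299

CCXCIX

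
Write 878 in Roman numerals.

Convert 878 to Roman numerals:
  878 contains 1×500 (D)
  378 contains 3×100 (CCC)
  78 contains 1×50 (L)
  28 contains 2×10 (XX)
  8 contains 1×5 (V)
  3 contains 3×1 (III)

DCCCLXXVIII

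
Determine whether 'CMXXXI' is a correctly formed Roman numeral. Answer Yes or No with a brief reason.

'CMXXXI': Check the rules: uses only the symbols I, V, X, L, C, D, M; no symbol is repeated more than three times in a row; V, L and D each appear at most once; the only place a smaller symbol precedes a larger one is the allowed subtractive pair CM, the symbol right after such a pair (if any) is smaller than the pair's first symbol, and otherwise the values never increase from left to right. Value: CM (900) + X (10) + X (10) + X (10) + I (1) = 931. So it is a valid standard Roman numeral.

Yes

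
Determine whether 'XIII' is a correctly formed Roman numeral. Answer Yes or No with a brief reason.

'XIII': Check the rules: uses only the symbols I, V, X, L, C, D, M; no symbol is repeated more than three times in a row; V, L and D each appear at most once; no smaller symbol precedes a larger one (values never increase from left to right). Value: X (10) + I (1) + I (1) + I (1) = 13. So it is a valid standard Roman numeral.

Yes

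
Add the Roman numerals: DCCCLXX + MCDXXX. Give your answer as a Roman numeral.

DCCCLXX = 870
MCDXXX = 1430
870 + 1430 = 2300

MMCCC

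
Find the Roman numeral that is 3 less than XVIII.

XVIII = 18
18 - 3 = 15

XV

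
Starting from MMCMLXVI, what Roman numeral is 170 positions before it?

MMCMLXVI = 2966
2966 - 170 = 2796

MMDCCXCVI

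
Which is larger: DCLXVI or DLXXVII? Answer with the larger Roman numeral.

DCLXVI = 666
DLXXVII = 577
666 is larger

DCLXVI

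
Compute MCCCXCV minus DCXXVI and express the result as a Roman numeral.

MCCCXCV = 1395
DCXXVI = 626
1395 - 626 = 769

DCCLXIX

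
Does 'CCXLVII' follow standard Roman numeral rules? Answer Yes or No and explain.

'CCXLVII': Check the rules: uses only the symbols I, V, X, L, C, D, M; no symbol is repeated more than three times in a row; V, L and D each appear at most once; the only place a smaller symbol precedes a larger one is the allowed subtractive pair XL, the symbol right after such a pair (if any) is smaller than the pair's first symbol, and otherwise the values never increase from left to right. Value: C (100) + C (100) + XL (40) + V (5) + I (1) + I (1) = 247. So it is a valid standard Roman numeral.

Yes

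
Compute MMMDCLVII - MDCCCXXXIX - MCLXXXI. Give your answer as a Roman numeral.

MMMDCLVII = 3657, MDCCCXXXIX = 1839, MCLXXXI = 1181
3657 - 1839 = 1818
1818 - 1181 = 637

DCXXXVII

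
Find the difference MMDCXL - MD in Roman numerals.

MMDCXL = 2640
MD = 1500
2640 - 1500 = 1140

MCXL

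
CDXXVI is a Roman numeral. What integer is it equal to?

CDXXVI: CD=400, X=10, X=10, V=5, I=1
400 + 10 + 10 + 5 + 1 = 426

426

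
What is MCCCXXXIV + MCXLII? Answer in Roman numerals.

MCCCXXXIV = 1334
MCXLII = 1142
1334 + 1142 = 2476

MMCDLXXVI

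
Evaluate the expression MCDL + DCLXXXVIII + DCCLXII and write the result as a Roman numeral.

MCDL = 1450, DCLXXXVIII = 688, DCCLXII = 762
1450 + 688 = 2138
2138 + 762 = 2900

MMCM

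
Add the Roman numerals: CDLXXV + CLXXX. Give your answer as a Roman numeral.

CDLXXV = 475
CLXXX = 180
475 + 180 = 655

DCLV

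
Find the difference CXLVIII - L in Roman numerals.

CXLVIII = 148
L = 50
148 - 50 = 98

XCVIII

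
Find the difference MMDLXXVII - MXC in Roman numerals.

MMDLXXVII = 2577
MXC = 1090
2577 - 1090 = 1487

MCDLXXXVII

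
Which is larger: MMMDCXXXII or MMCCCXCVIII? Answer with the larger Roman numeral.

MMMDCXXXII = 3632
MMCCCXCVIII = 2398
3632 is larger

MMMDCXXXII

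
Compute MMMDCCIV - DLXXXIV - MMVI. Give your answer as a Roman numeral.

MMMDCCIV = 3704, DLXXXIV = 584, MMVI = 2006
3704 - 584 = 3120
3120 - 2006 = 1114

MCXIV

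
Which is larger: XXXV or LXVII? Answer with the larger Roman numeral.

XXXV = 35
LXVII = 67
67 is larger

LXVII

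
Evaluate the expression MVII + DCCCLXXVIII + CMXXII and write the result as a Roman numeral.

MVII = 1007, DCCCLXXVIII = 878, CMXXII = 922
1007 + 878 = 1885
1885 + 922 = 2807

MMDCCCVII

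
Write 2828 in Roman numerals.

Convert 2828 to Roman numerals:
  2828 contains 2×1000 (MM)
  828 contains 1×500 (D)
  328 contains 3×100 (CCC)
  28 contains 2×10 (XX)
  8 contains 1×5 (V)
  3 contains 3×1 (III)

MMDCCCXXVIII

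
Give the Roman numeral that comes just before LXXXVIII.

LXXXVIII = 88, so the previous integer is 88 - 1 = 87

LXXXVII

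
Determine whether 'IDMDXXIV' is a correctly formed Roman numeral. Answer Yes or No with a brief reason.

'IDMDXXIV': D should not appear more than once

No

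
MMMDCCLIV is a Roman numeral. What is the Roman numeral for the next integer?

MMMDCCLIV = 3754; next is 3755

MMMDCCLV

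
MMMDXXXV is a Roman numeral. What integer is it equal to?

MMMDXXXV: M=1000, M=1000, M=1000, D=500, X=10, X=10, X=10, V=5
1000 + 1000 + 1000 + 500 + 10 + 10 + 10 + 5 = 3535

3535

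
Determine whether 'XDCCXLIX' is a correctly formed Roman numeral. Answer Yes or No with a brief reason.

'XDCCXLIX': Invalid subtractive combination: XD

No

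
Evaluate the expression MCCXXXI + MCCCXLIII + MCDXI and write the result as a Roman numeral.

MCCXXXI = 1231, MCCCXLIII = 1343, MCDXI = 1411
1231 + 1343 = 2574
2574 + 1411 = 3985

MMMCMLXXXV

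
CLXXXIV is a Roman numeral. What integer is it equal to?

CLXXXIV: C=100, L=50, X=10, X=10, X=10, IV=4
100 + 50 + 10 + 10 + 10 + 4 = 184

184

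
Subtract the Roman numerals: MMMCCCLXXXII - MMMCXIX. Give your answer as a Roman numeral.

MMMCCCLXXXII = 3382
MMMCXIX = 3119
3382 - 3119 = 263

CCLXIII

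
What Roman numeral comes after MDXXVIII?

MDXXVIII = 1528, so the next integer is 1528 + 1 = 1529

MDXXIX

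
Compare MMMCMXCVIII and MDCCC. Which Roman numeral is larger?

MMMCMXCVIII = 3998
MDCCC = 1800
3998 is larger

MMMCMXCVIII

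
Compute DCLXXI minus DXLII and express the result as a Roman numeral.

DCLXXI = 671
DXLII = 542
671 - 542 = 129

CXXIX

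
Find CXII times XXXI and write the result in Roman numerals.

CXII = 112
XXXI = 31
112 × 31 = 3472

MMMCDLXXII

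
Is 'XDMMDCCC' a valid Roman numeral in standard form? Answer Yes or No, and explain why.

'XDMMDCCC': D should not appear more than once

No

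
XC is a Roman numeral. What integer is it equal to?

XC: XC=90

90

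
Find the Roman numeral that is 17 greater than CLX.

CLX = 160
160 + 17 = 177

CLXXVII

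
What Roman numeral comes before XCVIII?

XCVIII = 98; previous is 97

XCVII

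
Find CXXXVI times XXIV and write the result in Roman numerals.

CXXXVI = 136
XXIV = 24
136 × 24 = 3264

MMMCCLXIV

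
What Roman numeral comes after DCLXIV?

DCLXIV = 664, so the next integer is 664 + 1 = 665

DCLXV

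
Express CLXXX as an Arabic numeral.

CLXXX: C=100, L=50, X=10, X=10, X=10
100 + 50 + 10 + 10 + 10 = 180

180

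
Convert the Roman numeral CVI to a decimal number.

CVI: C=100, V=5, I=1
100 + 5 + 1 = 106

106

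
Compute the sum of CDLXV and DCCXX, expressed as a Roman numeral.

CDLXV = 465
DCCXX = 720
465 + 720 = 1185

MCLXXXV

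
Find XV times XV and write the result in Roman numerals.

XV = 15
XV = 15
15 × 15 = 225

CCXXV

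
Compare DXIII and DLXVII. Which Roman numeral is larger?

DXIII = 513
DLXVII = 567
567 is larger

DLXVII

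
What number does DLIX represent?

DLIX: D=500, L=50, IX=9
500 + 50 + 9 = 559

559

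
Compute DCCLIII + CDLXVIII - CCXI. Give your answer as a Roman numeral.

DCCLIII = 753, CDLXVIII = 468, CCXI = 211
753 + 468 = 1221
1221 - 211 = 1010

MX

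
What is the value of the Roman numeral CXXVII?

CXXVII: C=100, X=10, X=10, V=5, I=1, I=1
100 + 10 + 10 + 5 + 1 + 1 = 127

127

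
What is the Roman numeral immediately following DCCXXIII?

DCCXXIII = 723; next is 724

DCCXXIV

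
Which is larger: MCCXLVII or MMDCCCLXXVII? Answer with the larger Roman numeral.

MCCXLVII = 1247
MMDCCCLXXVII = 2877
2877 is larger

MMDCCCLXXVII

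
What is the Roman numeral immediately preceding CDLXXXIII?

CDLXXXIII = 483; previous is 482

CDLXXXII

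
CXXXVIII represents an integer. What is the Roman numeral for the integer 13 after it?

CXXXVIII = 138
138 + 13 = 151

CLI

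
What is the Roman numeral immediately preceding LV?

LV = 55; previous is 54

LIV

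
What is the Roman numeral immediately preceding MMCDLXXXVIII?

MMCDLXXXVIII = 2488, so the previous integer is 2488 - 1 = 2487

MMCDLXXXVII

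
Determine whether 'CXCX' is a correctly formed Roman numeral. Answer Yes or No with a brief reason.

'CXCX': X cannot come right after the subtractive pair XC: once X is subtracted in XC, the next symbol must be smaller than X

No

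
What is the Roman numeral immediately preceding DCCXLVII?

DCCXLVII = 747, so the previous integer is 747 - 1 = 746

DCCXLVI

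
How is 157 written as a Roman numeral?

Convert 157 to Roman numerals:
  157 contains 1×100 (C)
  57 contains 1×50 (L)
  7 contains 1×5 (V)
  2 contains 2×1 (II)

CLVII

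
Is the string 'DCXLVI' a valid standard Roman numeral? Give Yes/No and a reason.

'DCXLVI': Check the rules: uses only the symbols I, V, X, L, C, D, M; no symbol is repeated more than three times in a row; V, L and D each appear at most once; the only place a smaller symbol precedes a larger one is the allowed subtractive pair XL, the symbol right after such a pair (if any) is smaller than the pair's first symbol, and otherwise the values never increase from left to right. Value: D (500) + C (100) + XL (40) + V (5) + I (1) = 646. So it is a valid standard Roman numeral.

Yes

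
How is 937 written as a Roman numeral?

Convert 937 to Roman numerals:
  937 contains 1×900 (CM)
  37 contains 3×10 (XXX)
  7 contains 1×5 (V)
  2 contains 2×1 (II)

CMXXXVII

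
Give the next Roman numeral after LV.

LV = 55, so the next integer is 55 + 1 = 56

LVI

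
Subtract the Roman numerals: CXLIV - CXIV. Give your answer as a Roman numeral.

CXLIV = 144
CXIV = 114
144 - 114 = 30

XXX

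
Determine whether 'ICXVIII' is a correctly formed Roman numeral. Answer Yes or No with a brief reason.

'ICXVIII': Invalid subtractive combination: IC

No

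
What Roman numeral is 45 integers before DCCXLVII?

DCCXLVII = 747
747 - 45 = 702

DCCII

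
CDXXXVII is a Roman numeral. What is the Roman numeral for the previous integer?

CDXXXVII = 437; previous is 436

CDXXXVI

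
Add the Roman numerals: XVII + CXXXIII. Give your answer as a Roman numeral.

XVII = 17
CXXXIII = 133
17 + 133 = 150

CL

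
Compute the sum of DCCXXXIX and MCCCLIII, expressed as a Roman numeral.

DCCXXXIX = 739
MCCCLIII = 1353
739 + 1353 = 2092

MMXCII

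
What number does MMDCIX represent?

MMDCIX: M=1000, M=1000, D=500, C=100, IX=9
1000 + 1000 + 500 + 100 + 9 = 2609

2609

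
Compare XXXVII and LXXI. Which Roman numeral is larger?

XXXVII = 37
LXXI = 71
71 is larger

LXXI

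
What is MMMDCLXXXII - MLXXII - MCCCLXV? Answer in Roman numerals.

MMMDCLXXXII = 3682, MLXXII = 1072, MCCCLXV = 1365
3682 - 1072 = 2610
2610 - 1365 = 1245

MCCXLV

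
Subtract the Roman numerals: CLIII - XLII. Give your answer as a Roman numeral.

CLIII = 153
XLII = 42
153 - 42 = 111

CXI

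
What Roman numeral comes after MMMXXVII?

MMMXXVII = 3027; next is 3028

MMMXXVIII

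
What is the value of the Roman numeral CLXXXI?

CLXXXI: C=100, L=50, X=10, X=10, X=10, I=1
100 + 50 + 10 + 10 + 10 + 1 = 181

181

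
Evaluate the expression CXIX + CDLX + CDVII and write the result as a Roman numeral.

CXIX = 119, CDLX = 460, CDVII = 407
119 + 460 = 579
579 + 407 = 986

CMLXXXVI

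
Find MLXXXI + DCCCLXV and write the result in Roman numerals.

MLXXXI = 1081
DCCCLXV = 865
1081 + 865 = 1946

MCMXLVI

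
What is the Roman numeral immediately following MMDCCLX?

MMDCCLX = 2760; next is 2761

MMDCCLXI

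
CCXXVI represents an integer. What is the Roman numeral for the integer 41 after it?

CCXXVI = 226
226 + 41 = 267

CCLXVII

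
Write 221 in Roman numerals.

Convert 221 to Roman numerals:
  221 contains 2×100 (CC)
  21 contains 2×10 (XX)
  1 contains 1×1 (I)

CCXXI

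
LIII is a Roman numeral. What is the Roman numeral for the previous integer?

LIII = 53, so the previous integer is 53 - 1 = 52

LII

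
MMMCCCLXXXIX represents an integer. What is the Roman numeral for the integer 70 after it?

MMMCCCLXXXIX = 3389
3389 + 70 = 3459

MMMCDLIX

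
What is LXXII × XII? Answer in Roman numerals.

LXXII = 72
XII = 12
72 × 12 = 864

DCCCLXIV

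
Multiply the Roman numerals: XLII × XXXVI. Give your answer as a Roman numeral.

XLII = 42
XXXVI = 36
42 × 36 = 1512

MDXII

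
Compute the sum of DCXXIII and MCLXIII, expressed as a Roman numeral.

DCXXIII = 623
MCLXIII = 1163
623 + 1163 = 1786

MDCCLXXXVI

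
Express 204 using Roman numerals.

Convert 204 to Roman numerals:
  204 contains 2×100 (CC)
  4 contains 1×4 (IV)

CCIV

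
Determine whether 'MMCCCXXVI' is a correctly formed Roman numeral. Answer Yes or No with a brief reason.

'MMCCCXXVI': Check the rules: uses only the symbols I, V, X, L, C, D, M; no symbol is repeated more than three times in a row; V, L and D each appear at most once; no smaller symbol precedes a larger one (values never increase from left to right). Value: M (1000) + M (1000) + C (100) + C (100) + C (100) + X (10) + X (10) + V (5) + I (1) = 2326. So it is a valid standard Roman numeral.

Yes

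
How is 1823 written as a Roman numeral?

Convert 1823 to Roman numerals:
  1823 contains 1×1000 (M)
  823 contains 1×500 (D)
  323 contains 3×100 (CCC)
  23 contains 2×10 (XX)
  3 contains 3×1 (III)

MDCCCXXIII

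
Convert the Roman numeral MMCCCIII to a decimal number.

MMCCCIII: M=1000, M=1000, C=100, C=100, C=100, I=1, I=1, I=1
1000 + 1000 + 100 + 100 + 100 + 1 + 1 + 1 = 2303

2303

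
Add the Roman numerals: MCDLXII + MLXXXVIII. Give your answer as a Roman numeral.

MCDLXII = 1462
MLXXXVIII = 1088
1462 + 1088 = 2550

MMDL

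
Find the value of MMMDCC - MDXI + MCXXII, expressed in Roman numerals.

MMMDCC = 3700, MDXI = 1511, MCXXII = 1122
3700 - 1511 = 2189
2189 + 1122 = 3311

MMMCCCXI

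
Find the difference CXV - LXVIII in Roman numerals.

CXV = 115
LXVIII = 68
115 - 68 = 47

XLVII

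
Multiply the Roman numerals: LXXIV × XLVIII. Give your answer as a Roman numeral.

LXXIV = 74
XLVIII = 48
74 × 48 = 3552

MMMDLII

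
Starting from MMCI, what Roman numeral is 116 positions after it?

MMCI = 2101
2101 + 116 = 2217

MMCCXVII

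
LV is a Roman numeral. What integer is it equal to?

LV: L=50, V=5
50 + 5 = 55

55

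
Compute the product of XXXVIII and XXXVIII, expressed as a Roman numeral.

XXXVIII = 38
XXXVIII = 38
38 × 38 = 1444

MCDXLIV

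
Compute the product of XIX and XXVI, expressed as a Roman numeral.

XIX = 19
XXVI = 26
19 × 26 = 494

CDXCIV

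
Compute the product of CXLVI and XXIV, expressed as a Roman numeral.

CXLVI = 146
XXIV = 24
146 × 24 = 3504

MMMDIV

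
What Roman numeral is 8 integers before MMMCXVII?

MMMCXVII = 3117
3117 - 8 = 3109

MMMCIX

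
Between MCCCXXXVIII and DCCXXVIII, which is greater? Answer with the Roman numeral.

MCCCXXXVIII = 1338
DCCXXVIII = 728
1338 is larger

MCCCXXXVIII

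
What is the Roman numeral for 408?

Convert 408 to Roman numerals:
  408 contains 1×400 (CD)
  8 contains 1×5 (V)
  3 contains 3×1 (III)

CDVIII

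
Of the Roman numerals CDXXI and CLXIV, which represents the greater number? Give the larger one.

CDXXI = 421
CLXIV = 164
421 is larger

CDXXI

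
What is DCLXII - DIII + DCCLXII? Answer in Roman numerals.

DCLXII = 662, DIII = 503, DCCLXII = 762
662 - 503 = 159
159 + 762 = 921

CMXXI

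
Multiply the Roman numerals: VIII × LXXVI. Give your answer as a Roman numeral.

VIII = 8
LXXVI = 76
8 × 76 = 608

DCVIII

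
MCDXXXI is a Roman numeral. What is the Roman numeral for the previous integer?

MCDXXXI = 1431; previous is 1430

MCDXXX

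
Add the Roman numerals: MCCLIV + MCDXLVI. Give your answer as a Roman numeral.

MCCLIV = 1254
MCDXLVI = 1446
1254 + 1446 = 2700

MMDCC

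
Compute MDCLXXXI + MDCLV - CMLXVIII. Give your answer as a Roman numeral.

MDCLXXXI = 1681, MDCLV = 1655, CMLXVIII = 968
1681 + 1655 = 3336
3336 - 968 = 2368

MMCCCLXVIII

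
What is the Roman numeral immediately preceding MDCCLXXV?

MDCCLXXV = 1775; previous is 1774

MDCCLXXIV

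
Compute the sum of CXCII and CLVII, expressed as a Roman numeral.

CXCII = 192
CLVII = 157
192 + 157 = 349

CCCXLIX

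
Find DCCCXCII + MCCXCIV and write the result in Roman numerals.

DCCCXCII = 892
MCCXCIV = 1294
892 + 1294 = 2186

MMCLXXXVI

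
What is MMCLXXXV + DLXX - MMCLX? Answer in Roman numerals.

MMCLXXXV = 2185, DLXX = 570, MMCLX = 2160
2185 + 570 = 2755
2755 - 2160 = 595

DXCV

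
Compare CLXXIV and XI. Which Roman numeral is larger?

CLXXIV = 174
XI = 11
174 is larger

CLXXIV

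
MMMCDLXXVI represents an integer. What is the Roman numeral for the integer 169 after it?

MMMCDLXXVI = 3476
3476 + 169 = 3645

MMMDCXLV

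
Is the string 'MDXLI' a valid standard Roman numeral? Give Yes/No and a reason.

'MDXLI': Check the rules: uses only the symbols I, V, X, L, C, D, M; no symbol is repeated more than three times in a row; V, L and D each appear at most once; the only place a smaller symbol precedes a larger one is the allowed subtractive pair XL, the symbol right after such a pair (if any) is smaller than the pair's first symbol, and otherwise the values never increase from left to right. Value: M (1000) + D (500) + XL (40) + I (1) = 1541. So it is a valid standard Roman numeral.

Yes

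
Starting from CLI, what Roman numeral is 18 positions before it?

CLI = 151
151 - 18 = 133

CXXXIII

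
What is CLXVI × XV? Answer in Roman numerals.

CLXVI = 166
XV = 15
166 × 15 = 2490

MMCDXC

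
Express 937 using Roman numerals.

Convert 937 to Roman numerals:
  937 contains 1×900 (CM)
  37 contains 3×10 (XXX)
  7 contains 1×5 (V)
  2 contains 2×1 (II)

CMXXXVII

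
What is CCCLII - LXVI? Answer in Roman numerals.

CCCLII = 352
LXVI = 66
352 - 66 = 286

CCLXXXVI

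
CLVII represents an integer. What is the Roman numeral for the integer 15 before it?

CLVII = 157
157 - 15 = 142

CXLII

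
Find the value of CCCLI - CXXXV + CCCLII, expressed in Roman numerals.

CCCLI = 351, CXXXV = 135, CCCLII = 352
351 - 135 = 216
216 + 352 = 568

DLXVIII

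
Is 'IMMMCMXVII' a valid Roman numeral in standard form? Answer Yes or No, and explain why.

'IMMMCMXVII': Invalid subtractive combination: IM

No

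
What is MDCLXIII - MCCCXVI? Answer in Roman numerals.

MDCLXIII = 1663
MCCCXVI = 1316
1663 - 1316 = 347

CCCXLVII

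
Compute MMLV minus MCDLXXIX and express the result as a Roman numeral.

MMLV = 2055
MCDLXXIX = 1479
2055 - 1479 = 576

DLXXVI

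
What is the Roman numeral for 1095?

Convert 1095 to Roman numerals:
  1095 contains 1×1000 (M)
  95 contains 1×90 (XC)
  5 contains 1×5 (V)

MXCV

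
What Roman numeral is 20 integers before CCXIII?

CCXIII = 213
213 - 20 = 193

CXCIII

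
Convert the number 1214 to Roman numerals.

Convert 1214 to Roman numerals:
  1214 contains 1×1000 (M)
  214 contains 2×100 (CC)
  14 contains 1×10 (X)
  4 contains 1×4 (IV)

MCCXIV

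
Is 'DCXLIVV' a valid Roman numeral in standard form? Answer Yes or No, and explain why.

'DCXLIVV': V should not appear more than once

No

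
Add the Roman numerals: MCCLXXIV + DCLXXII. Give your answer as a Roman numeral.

MCCLXXIV = 1274
DCLXXII = 672
1274 + 672 = 1946

MCMXLVI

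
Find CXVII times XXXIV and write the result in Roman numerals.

CXVII = 117
XXXIV = 34
117 × 34 = 3978

MMMCMLXXVIII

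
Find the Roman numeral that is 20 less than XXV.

XXV = 25
25 - 20 = 5

V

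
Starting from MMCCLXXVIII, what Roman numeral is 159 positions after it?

MMCCLXXVIII = 2278
2278 + 159 = 2437

MMCDXXXVII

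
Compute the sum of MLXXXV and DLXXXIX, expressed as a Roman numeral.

MLXXXV = 1085
DLXXXIX = 589
1085 + 589 = 1674

MDCLXXIV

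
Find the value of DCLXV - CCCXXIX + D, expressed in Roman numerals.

DCLXV = 665, CCCXXIX = 329, D = 500
665 - 329 = 336
336 + 500 = 836

DCCCXXXVI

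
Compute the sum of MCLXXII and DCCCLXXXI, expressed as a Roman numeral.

MCLXXII = 1172
DCCCLXXXI = 881
1172 + 881 = 2053

MMLIII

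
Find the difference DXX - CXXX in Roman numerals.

DXX = 520
CXXX = 130
520 - 130 = 390

CCCXC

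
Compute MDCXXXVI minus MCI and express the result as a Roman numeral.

MDCXXXVI = 1636
MCI = 1101
1636 - 1101 = 535

DXXXV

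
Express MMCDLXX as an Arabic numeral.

MMCDLXX: M=1000, M=1000, CD=400, L=50, X=10, X=10
1000 + 1000 + 400 + 50 + 10 + 10 = 2470

2470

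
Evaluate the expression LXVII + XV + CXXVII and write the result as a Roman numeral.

LXVII = 67, XV = 15, CXXVII = 127
67 + 15 = 82
82 + 127 = 209

CCIX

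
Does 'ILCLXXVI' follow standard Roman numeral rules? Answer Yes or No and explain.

'ILCLXXVI': L should not appear more than once

No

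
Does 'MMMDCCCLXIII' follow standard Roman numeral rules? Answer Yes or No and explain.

'MMMDCCCLXIII': Check the rules: uses only the symbols I, V, X, L, C, D, M; no symbol is repeated more than three times in a row; V, L and D each appear at most once; no smaller symbol precedes a larger one (values never increase from left to right). Value: M (1000) + M (1000) + M (1000) + D (500) + C (100) + C (100) + C (100) + L (50) + X (10) + I (1) + I (1) + I (1) = 3863. So it is a valid standard Roman numeral.

Yes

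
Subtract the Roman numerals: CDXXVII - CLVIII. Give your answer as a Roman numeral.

CDXXVII = 427
CLVIII = 158
427 - 158 = 269

CCLXIX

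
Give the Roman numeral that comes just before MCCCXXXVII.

MCCCXXXVII = 1337, so the previous integer is 1337 - 1 = 1336

MCCCXXXVI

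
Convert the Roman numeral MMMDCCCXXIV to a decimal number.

MMMDCCCXXIV: M=1000, M=1000, M=1000, D=500, C=100, C=100, C=100, X=10, X=10, IV=4
1000 + 1000 + 1000 + 500 + 100 + 100 + 100 + 10 + 10 + 4 = 3824

3824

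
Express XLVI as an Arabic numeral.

XLVI: XL=40, V=5, I=1
40 + 5 + 1 = 46

46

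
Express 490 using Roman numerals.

Convert 490 to Roman numerals:
  490 contains 1×400 (CD)
  90 contains 1×90 (XC)

CDXC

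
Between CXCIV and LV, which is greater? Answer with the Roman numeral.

CXCIV = 194
LV = 55
194 is larger

CXCIV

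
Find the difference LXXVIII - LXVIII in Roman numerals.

LXXVIII = 78
LXVIII = 68
78 - 68 = 10

X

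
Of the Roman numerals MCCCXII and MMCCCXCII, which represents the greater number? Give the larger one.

MCCCXII = 1312
MMCCCXCII = 2392
2392 is larger

MMCCCXCII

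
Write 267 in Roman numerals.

Convert 267 to Roman numerals:
  267 contains 2×100 (CC)
  67 contains 1×50 (L)
  17 contains 1×10 (X)
  7 contains 1×5 (V)
  2 contains 2×1 (II)

CCLXVII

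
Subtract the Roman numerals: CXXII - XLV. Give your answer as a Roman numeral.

CXXII = 122
XLV = 45
122 - 45 = 77

LXXVII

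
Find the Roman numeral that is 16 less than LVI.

LVI = 56
56 - 16 = 40

XL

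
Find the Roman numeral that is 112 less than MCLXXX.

MCLXXX = 1180
1180 - 112 = 1068

MLXVIII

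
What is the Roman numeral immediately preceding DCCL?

DCCL = 750; previous is 749

DCCXLIX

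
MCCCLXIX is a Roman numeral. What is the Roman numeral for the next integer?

MCCCLXIX = 1369; next is 1370

MCCCLXX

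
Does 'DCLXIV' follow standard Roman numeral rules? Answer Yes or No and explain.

'DCLXIV': Check the rules: uses only the symbols I, V, X, L, C, D, M; no symbol is repeated more than three times in a row; V, L and D each appear at most once; the only place a smaller symbol precedes a larger one is the allowed subtractive pair IV, the symbol right after such a pair (if any) is smaller than the pair's first symbol, and otherwise the values never increase from left to right. Value: D (500) + C (100) + L (50) + X (10) + IV (4) = 664. So it is a valid standard Roman numeral.

Yes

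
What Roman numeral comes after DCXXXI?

DCXXXI = 631, so the next integer is 631 + 1 = 632

DCXXXII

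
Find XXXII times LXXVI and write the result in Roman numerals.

XXXII = 32
LXXVI = 76
32 × 76 = 2432

MMCDXXXII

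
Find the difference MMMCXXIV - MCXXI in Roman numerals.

MMMCXXIV = 3124
MCXXI = 1121
3124 - 1121 = 2003

MMIII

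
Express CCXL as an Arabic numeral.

CCXL: C=100, C=100, XL=40
100 + 100 + 40 = 240

240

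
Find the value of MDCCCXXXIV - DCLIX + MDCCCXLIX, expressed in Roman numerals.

MDCCCXXXIV = 1834, DCLIX = 659, MDCCCXLIX = 1849
1834 - 659 = 1175
1175 + 1849 = 3024

MMMXXIV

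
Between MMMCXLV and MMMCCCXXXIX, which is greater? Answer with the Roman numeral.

MMMCXLV = 3145
MMMCCCXXXIX = 3339
3339 is larger

MMMCCCXXXIX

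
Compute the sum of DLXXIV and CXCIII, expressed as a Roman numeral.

DLXXIV = 574
CXCIII = 193
574 + 193 = 767

DCCLXVII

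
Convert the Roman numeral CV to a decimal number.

CV: C=100, V=5
100 + 5 = 105

105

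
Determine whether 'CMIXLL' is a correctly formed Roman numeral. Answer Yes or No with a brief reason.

'CMIXLL': L should not appear more than once

No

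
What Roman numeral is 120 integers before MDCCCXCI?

MDCCCXCI = 1891
1891 - 120 = 1771

MDCCLXXI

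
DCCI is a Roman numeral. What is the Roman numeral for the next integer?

DCCI = 701, so the next integer is 701 + 1 = 702

DCCII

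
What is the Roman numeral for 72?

Convert 72 to Roman numerals:
  72 contains 1×50 (L)
  22 contains 2×10 (XX)
  2 contains 2×1 (II)

LXXII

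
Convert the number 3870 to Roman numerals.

Convert 3870 to Roman numerals:
  3870 contains 3×1000 (MMM)
  870 contains 1×500 (D)
  370 contains 3×100 (CCC)
  70 contains 1×50 (L)
  20 contains 2×10 (XX)

MMMDCCCLXX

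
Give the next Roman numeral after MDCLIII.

MDCLIII = 1653, so the next integer is 1653 + 1 = 1654

MDCLIV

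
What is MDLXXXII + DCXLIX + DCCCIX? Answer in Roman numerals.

MDLXXXII = 1582, DCXLIX = 649, DCCCIX = 809
1582 + 649 = 2231
2231 + 809 = 3040

MMMXL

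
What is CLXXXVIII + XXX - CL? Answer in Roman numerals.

CLXXXVIII = 188, XXX = 30, CL = 150
188 + 30 = 218
218 - 150 = 68

LXVIII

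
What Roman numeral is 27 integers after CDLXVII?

CDLXVII = 467
467 + 27 = 494

CDXCIV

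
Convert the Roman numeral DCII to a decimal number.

DCII: D=500, C=100, I=1, I=1
500 + 100 + 1 + 1 = 602

602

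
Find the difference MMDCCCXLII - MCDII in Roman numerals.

MMDCCCXLII = 2842
MCDII = 1402
2842 - 1402 = 1440

MCDXL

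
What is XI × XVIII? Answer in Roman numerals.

XI = 11
XVIII = 18
11 × 18 = 198

CXCVIII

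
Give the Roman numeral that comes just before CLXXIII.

CLXXIII = 173, so the previous integer is 173 - 1 = 172

CLXXII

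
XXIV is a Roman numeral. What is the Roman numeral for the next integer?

XXIV = 24, so the next integer is 24 + 1 = 25

XXV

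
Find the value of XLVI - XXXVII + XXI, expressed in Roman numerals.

XLVI = 46, XXXVII = 37, XXI = 21
46 - 37 = 9
9 + 21 = 30

XXX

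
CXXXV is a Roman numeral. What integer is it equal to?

CXXXV: C=100, X=10, X=10, X=10, V=5
100 + 10 + 10 + 10 + 5 = 135

135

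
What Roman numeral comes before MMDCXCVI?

MMDCXCVI = 2696, so the previous integer is 2696 - 1 = 2695

MMDCXCV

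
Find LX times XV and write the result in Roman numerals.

LX = 60
XV = 15
60 × 15 = 900

CM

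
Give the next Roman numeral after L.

L = 50; next is 51

LI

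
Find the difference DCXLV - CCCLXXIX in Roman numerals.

DCXLV = 645
CCCLXXIX = 379
645 - 379 = 266

CCLXVI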